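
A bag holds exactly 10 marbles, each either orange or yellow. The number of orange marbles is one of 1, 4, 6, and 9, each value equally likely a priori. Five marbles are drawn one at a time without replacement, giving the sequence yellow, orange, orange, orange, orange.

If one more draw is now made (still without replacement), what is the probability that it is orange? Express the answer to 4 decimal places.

0.7813

For each hypothesis, P(data | H) works out to: P(data | r = 1) = (9/10)(1/9)(0/8) = 0; P(data | r = 4) = (6/10)(4/9)(3/8)(2/7)(1/6) = 1/210; P(data | r = 6) = (4/10)(6/9)(5/8)(4/7)(3/6) = 1/21; P(data | r = 9) = (1/10)(9/9)(8/8)(7/7)(6/6) = 1/10.
Weighting by the prior gives 1/4 · 0 = 0, 1/4 · 1/210 = 1/840, 1/4 · 1/21 = 1/84, 1/4 · 1/10 = 1/40; these sum to 4/105.
Normalising, the posterior is P(r = 1 | data) = 0, P(r = 4 | data) = 1/32, P(r = 6 | data) = 5/16, P(r = 9 | data) = 21/32.
The predictive probability is P(orange next | data) = (0)(1/32) + (2/5)(5/16) + (1)(21/32) = 25/32.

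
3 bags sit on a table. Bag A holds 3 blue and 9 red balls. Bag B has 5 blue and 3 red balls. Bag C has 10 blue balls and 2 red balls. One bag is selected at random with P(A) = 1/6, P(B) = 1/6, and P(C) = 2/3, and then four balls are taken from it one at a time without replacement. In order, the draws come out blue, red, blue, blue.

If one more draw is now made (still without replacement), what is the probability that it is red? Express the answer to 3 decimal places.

For each hypothesis, P(data | H) works out to: P(data | bag A) = (3/12)(9/11)(2/10)(1/9) = 0.0045455; P(data | bag B) = (5/8)(3/7)(4/6)(3/5) = 0.10714; P(data | bag C) = (10/12)(2/11)(9/10)(8/9) = 0.12121.
The prior-weighted likelihoods are 1/6 · 0.0045455 = 0.00075758, 1/6 · 0.10714 = 0.017857, 2/3 · 0.12121 = 0.080808; summing to 0.099423.
The posterior is then P(bag A | data) = 0.0076197, P(bag B | data) = 0.17961, P(bag C | data) = 0.81277.
So P(red next | data) = Σ P(red next | H) P(H | data) = (1)(0.0076197) + (1/2)(0.17961) + (1/8)(0.81277) = 0.19902.

0.199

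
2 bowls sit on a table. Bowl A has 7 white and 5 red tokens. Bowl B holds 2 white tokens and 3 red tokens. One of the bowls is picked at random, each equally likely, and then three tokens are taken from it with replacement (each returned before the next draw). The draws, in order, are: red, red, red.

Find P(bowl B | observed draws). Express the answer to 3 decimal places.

0.749

Under each hypothesis, the probability of the observed sequence is: P(data | bowl A) = (5/12)(5/12)(5/12) = 0.072338; P(data | bowl B) = (3/5)(3/5)(3/5) = 0.216.
Multiplying each by its prior: 1/2 · 0.072338 = 0.036169, 1/2 · 0.216 = 0.108; with total 0.14417.
So P(bowl B | data) = (0.108) / (0.14417) = 0.74912.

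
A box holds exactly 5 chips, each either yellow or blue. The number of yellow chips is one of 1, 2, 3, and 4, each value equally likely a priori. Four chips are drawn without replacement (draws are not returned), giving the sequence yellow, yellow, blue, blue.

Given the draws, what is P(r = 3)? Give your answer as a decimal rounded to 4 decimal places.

0.5000

For each hypothesis, P(data | H) works out to: P(data | r = 1) = (1/5)(0/4) = 0; P(data | r = 2) = (2/5)(1/4)(3/3)(2/2) = 1/10; P(data | r = 3) = (3/5)(2/4)(2/3)(1/2) = 1/10; P(data | r = 4) = (4/5)(3/4)(1/3)(0/2) = 0.
Weighting by the prior gives 1/4 · 0 = 0, 1/4 · 1/10 = 1/40, 1/4 · 1/10 = 1/40, 1/4 · 0 = 0; summing to 1/20.
Hence P(r = 3 | data) = (1/40) / (1/20) = 1/2.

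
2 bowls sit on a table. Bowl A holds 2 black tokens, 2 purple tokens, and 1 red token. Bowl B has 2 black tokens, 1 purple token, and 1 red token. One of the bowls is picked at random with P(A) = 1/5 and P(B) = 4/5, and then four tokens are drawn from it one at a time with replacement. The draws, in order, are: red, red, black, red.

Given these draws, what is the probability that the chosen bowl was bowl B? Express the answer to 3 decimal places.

0.907

The likelihood of the observed sequence under each hypothesis: P(data | bowl A) = (1/5)(1/5)(2/5)(1/5) = 0.0032; P(data | bowl B) = (1/4)(1/4)(2/4)(1/4) = 0.0078125.
The prior-weighted likelihoods are 1/5 · 0.0032 = 0.00064, 4/5 · 0.0078125 = 0.00625; with total 0.00689.
Hence P(bowl B | data) = (0.00625) / (0.00689) = 0.90711.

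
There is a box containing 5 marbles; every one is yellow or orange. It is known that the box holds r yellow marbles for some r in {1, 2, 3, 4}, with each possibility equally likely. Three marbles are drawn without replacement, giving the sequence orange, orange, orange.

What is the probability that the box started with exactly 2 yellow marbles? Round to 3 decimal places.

For each hypothesis, P(data | H) works out to: P(data | r = 1) = (4/5)(3/4)(2/3) = 2/5; P(data | r = 2) = (3/5)(2/4)(1/3) = 1/10; P(data | r = 3) = (2/5)(1/4)(0/3) = 0; P(data | r = 4) = (1/5)(0/4) = 0.
Weighting by the prior gives 1/4 · 2/5 = 1/10, 1/4 · 1/10 = 1/40, 1/4 · 0 = 0, 1/4 · 0 = 0; with total 1/8.
Hence P(r = 2 | data) = (1/40) / (1/8) = 1/5.

0.200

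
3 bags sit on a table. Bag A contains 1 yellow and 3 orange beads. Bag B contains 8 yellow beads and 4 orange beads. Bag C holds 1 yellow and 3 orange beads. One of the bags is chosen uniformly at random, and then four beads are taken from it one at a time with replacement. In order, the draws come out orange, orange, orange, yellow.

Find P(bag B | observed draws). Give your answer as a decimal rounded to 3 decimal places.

The likelihood of the observed sequence under each hypothesis: P(data | bag A) = (3/4)(3/4)(3/4)(1/4) = 0.10547; P(data | bag B) = (4/12)(4/12)(4/12)(8/12) = 0.024691; P(data | bag C) = (3/4)(3/4)(3/4)(1/4) = 0.10547.
Multiplying each by its prior: 1/3 · 0.10547 = 0.035156, 1/3 · 0.024691 = 0.0082305, 1/3 · 0.10547 = 0.035156; summing to 0.078543.
By Bayes' rule, P(bag B | data) = (0.0082305) / (0.078543) = 0.10479.

0.105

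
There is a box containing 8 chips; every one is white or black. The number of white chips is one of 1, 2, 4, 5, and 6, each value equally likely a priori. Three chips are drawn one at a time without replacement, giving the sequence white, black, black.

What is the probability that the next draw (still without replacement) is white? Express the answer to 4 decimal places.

0.4000

Compute the likelihood of the observed sequence for each case: P(data | r = 1) = (1/8)(7/7)(6/6) = 1/8; P(data | r = 2) = (2/8)(6/7)(5/6) = 5/28; P(data | r = 4) = (4/8)(4/7)(3/6) = 1/7; P(data | r = 5) = (5/8)(3/7)(2/6) = 5/56; P(data | r = 6) = (6/8)(2/7)(1/6) = 1/28.
Weighting by the prior gives 1/5 · 1/8 = 1/40, 1/5 · 5/28 = 1/28, 1/5 · 1/7 = 1/35, 1/5 · 5/56 = 1/56, 1/5 · 1/28 = 1/140; these sum to 4/35.
Normalising, the posterior is P(r = 1 | data) = 7/32, P(r = 2 | data) = 5/16, P(r = 4 | data) = 1/4, P(r = 5 | data) = 5/32, P(r = 6 | data) = 1/16.
The predictive probability is P(white next | data) = (0)(7/32) + (1/5)(5/16) + (3/5)(1/4) + (4/5)(5/32) + (1)(1/16) = 2/5.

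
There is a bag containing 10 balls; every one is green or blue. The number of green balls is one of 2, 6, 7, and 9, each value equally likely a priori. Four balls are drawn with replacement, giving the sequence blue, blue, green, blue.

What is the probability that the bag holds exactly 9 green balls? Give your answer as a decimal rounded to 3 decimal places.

Compute the likelihood of the observed sequence for each case: P(data | r = 2) = (8/10)(8/10)(2/10)(8/10) = 0.1024; P(data | r = 6) = (4/10)(4/10)(6/10)(4/10) = 0.0384; P(data | r = 7) = (3/10)(3/10)(7/10)(3/10) = 0.0189; P(data | r = 9) = (1/10)(1/10)(9/10)(1/10) = 0.0009.
Weighting by the prior gives 1/4 · 0.1024 = 0.0256, 1/4 · 0.0384 = 0.0096, 1/4 · 0.0189 = 0.004725, 1/4 · 0.0009 = 0.000225; these sum to 0.04015.
Therefore the posterior P(r = 9 | data) = (0.000225) / (0.04015) = 0.005604.

0.006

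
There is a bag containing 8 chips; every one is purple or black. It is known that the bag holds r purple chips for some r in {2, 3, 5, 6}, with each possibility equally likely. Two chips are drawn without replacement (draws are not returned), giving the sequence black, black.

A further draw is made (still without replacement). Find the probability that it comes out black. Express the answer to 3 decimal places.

0.534

Compute the likelihood of the observed sequence for each case: P(data | r = 2) = (6/8)(5/7) = 15/28; P(data | r = 3) = (5/8)(4/7) = 5/14; P(data | r = 5) = (3/8)(2/7) = 3/28; P(data | r = 6) = (2/8)(1/7) = 1/28.
Weighting by the prior gives 1/4 · 15/28 = 15/112, 1/4 · 5/14 = 5/56, 1/4 · 3/28 = 3/112, 1/4 · 1/28 = 1/112; with total 29/112.
Normalising, the posterior is P(r = 2 | data) = 15/29, P(r = 3 | data) = 10/29, P(r = 5 | data) = 3/29, P(r = 6 | data) = 1/29.
Averaging over the posterior, P(black next | data) = (2/3)(15/29) + (1/2)(10/29) + (1/6)(3/29) + (0)(1/29) = 31/58.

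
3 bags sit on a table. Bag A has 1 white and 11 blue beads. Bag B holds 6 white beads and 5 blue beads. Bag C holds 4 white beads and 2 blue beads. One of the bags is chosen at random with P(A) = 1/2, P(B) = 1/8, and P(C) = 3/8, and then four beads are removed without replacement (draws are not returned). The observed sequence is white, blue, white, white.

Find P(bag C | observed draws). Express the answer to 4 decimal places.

For each hypothesis, P(data | H) works out to: P(data | bag A) = (1/12)(11/11)(0/10) = 0; P(data | bag B) = (6/11)(5/10)(5/9)(4/8) = 0.075758; P(data | bag C) = (4/6)(2/5)(3/4)(2/3) = 0.13333.
The prior-weighted likelihoods are 1/2 · 0 = 0, 1/8 · 0.075758 = 0.0094697, 3/8 · 0.13333 = 0.05; these sum to 0.05947.
Hence P(bag C | data) = (0.05) / (0.05947) = 0.84076.

0.8408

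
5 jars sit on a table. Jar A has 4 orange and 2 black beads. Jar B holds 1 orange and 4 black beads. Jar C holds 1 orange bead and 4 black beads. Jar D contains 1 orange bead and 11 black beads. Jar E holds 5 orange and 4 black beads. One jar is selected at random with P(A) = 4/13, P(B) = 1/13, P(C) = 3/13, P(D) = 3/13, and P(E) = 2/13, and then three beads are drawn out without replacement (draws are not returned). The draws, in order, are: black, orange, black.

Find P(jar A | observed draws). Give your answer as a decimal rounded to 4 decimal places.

For each hypothesis, P(data | H) works out to: P(data | jar A) = (2/6)(4/5)(1/4) = 0.066667; P(data | jar B) = (4/5)(1/4)(3/3) = 0.2; P(data | jar C) = (4/5)(1/4)(3/3) = 0.2; P(data | jar D) = (11/12)(1/11)(10/10) = 0.083333; P(data | jar E) = (4/9)(5/8)(3/7) = 0.11905.
The prior-weighted likelihoods are 4/13 · 0.066667 = 0.020513, 1/13 · 0.2 = 0.015385, 3/13 · 0.2 = 0.046154, 3/13 · 0.083333 = 0.019231, 2/13 · 0.11905 = 0.018315; these sum to 0.1196.
Hence P(jar A | data) = (0.020513) / (0.1196) = 0.17152.

0.1715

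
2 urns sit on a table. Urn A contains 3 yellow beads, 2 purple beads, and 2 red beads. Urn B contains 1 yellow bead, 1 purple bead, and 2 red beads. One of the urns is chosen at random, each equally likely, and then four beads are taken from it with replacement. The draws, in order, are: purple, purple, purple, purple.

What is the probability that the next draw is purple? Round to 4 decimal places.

0.2725

The likelihood of the observed sequence under each hypothesis: P(data | urn A) = (2/7)(2/7)(2/7)(2/7) = 0.0066639; P(data | urn B) = (1/4)(1/4)(1/4)(1/4) = 0.0039062.
The prior-weighted likelihoods are 1/2 · 0.0066639 = 0.0033319, 1/2 · 0.0039062 = 0.0019531; with total 0.0052851.
Dividing through by the total gives posterior P(urn A | data) = 0.63044, P(urn B | data) = 0.36956.
So P(purple next | data) = Σ P(purple next | H) P(H | data) = (2/7)(0.63044) + (1/4)(0.36956) = 0.27252.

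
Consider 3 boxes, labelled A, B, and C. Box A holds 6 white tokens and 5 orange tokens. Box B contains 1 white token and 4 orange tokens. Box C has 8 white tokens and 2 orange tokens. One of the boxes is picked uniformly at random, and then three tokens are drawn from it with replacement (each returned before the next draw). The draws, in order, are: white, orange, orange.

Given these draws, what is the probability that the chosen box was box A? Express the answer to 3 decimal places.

The likelihood of the observed sequence under each hypothesis: P(data | box A) = (6/11)(5/11)(5/11) = 0.1127; P(data | box B) = (1/5)(4/5)(4/5) = 0.128; P(data | box C) = (8/10)(2/10)(2/10) = 0.032.
Weighting by the prior gives 1/3 · 0.1127 = 0.037566, 1/3 · 0.128 = 0.042667, 1/3 · 0.032 = 0.010667; summing to 0.090899.
By Bayes' rule, P(box A | data) = (0.037566) / (0.090899) = 0.41327.

0.413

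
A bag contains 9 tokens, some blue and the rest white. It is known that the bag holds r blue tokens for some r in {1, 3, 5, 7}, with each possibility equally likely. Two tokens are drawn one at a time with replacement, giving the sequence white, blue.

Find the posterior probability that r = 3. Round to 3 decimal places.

0.300

Compute the likelihood of the observed sequence for each case: P(data | r = 1) = (8/9)(1/9) = 8/81; P(data | r = 3) = (6/9)(3/9) = 2/9; P(data | r = 5) = (4/9)(5/9) = 20/81; P(data | r = 7) = (2/9)(7/9) = 14/81.
Multiplying each by its prior: 1/4 · 8/81 = 2/81, 1/4 · 2/9 = 1/18, 1/4 · 20/81 = 5/81, 1/4 · 14/81 = 7/162; these sum to 5/27.
Therefore the posterior P(r = 3 | data) = (1/18) / (5/27) = 3/10.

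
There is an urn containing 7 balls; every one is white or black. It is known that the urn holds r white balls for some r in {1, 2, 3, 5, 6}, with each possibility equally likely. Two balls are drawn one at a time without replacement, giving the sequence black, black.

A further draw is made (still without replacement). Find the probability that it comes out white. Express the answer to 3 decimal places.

Under each hypothesis, the probability of the observed sequence is: P(data | r = 1) = (6/7)(5/6) = 5/7; P(data | r = 2) = (5/7)(4/6) = 10/21; P(data | r = 3) = (4/7)(3/6) = 2/7; P(data | r = 5) = (2/7)(1/6) = 1/21; P(data | r = 6) = (1/7)(0/6) = 0.
Multiplying each by its prior: 1/5 · 5/7 = 1/7, 1/5 · 10/21 = 2/21, 1/5 · 2/7 = 2/35, 1/5 · 1/21 = 1/105, 1/5 · 0 = 0; summing to 32/105.
Normalising, the posterior is P(r = 1 | data) = 15/32, P(r = 2 | data) = 5/16, P(r = 3 | data) = 3/16, P(r = 5 | data) = 1/32, P(r = 6 | data) = 0.
Averaging over the posterior, P(white next | data) = (1/5)(15/32) + (2/5)(5/16) + (3/5)(3/16) + (1)(1/32) = 29/80.

0.363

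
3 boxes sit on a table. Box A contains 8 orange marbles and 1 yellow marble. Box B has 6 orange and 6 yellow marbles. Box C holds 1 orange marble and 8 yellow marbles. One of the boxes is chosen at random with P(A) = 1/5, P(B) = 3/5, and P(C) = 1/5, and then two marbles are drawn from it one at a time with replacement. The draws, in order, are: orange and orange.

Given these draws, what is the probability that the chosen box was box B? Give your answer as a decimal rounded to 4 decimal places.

0.4831

Compute the likelihood of the observed sequence for each case: P(data | box A) = (8/9)(8/9) = 0.79012; P(data | box B) = (6/12)(6/12) = 0.25; P(data | box C) = (1/9)(1/9) = 0.012346.
Weighting by the prior gives 1/5 · 0.79012 = 0.15802, 3/5 · 0.25 = 0.15, 1/5 · 0.012346 = 0.0024691; summing to 0.31049.
Therefore the posterior P(box B | data) = (0.15) / (0.31049) = 0.4831.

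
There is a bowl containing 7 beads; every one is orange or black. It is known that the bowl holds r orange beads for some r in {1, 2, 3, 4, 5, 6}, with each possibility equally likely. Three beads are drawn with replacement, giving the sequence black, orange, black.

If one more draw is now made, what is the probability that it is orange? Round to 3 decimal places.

0.408

The likelihood of the observed sequence under each hypothesis: P(data | r = 1) = (6/7)(1/7)(6/7) = 0.10496; P(data | r = 2) = (5/7)(2/7)(5/7) = 0.14577; P(data | r = 3) = (4/7)(3/7)(4/7) = 0.13994; P(data | r = 4) = (3/7)(4/7)(3/7) = 0.10496; P(data | r = 5) = (2/7)(5/7)(2/7) = 0.058309; P(data | r = 6) = (1/7)(6/7)(1/7) = 0.017493.
Weighting by the prior gives 1/6 · 0.10496 = 0.017493, 1/6 · 0.14577 = 0.024295, 1/6 · 0.13994 = 0.023324, 1/6 · 0.10496 = 0.017493, 1/6 · 0.058309 = 0.0097182, 1/6 · 0.017493 = 0.0029155; summing to 0.095238.
Normalising, the posterior is P(r = 1 | data) = 0.18367, P(r = 2 | data) = 0.2551, P(r = 3 | data) = 0.2449, P(r = 4 | data) = 0.18367, P(r = 5 | data) = 0.10204, P(r = 6 | data) = 0.030612.
The predictive probability is P(orange next | data) = (1/7)(0.18367) + (2/7)(0.2551) + (3/7)(0.2449) + (4/7)(0.18367) + (5/7)(0.10204) + (6/7)(0.030612) = 0.40816.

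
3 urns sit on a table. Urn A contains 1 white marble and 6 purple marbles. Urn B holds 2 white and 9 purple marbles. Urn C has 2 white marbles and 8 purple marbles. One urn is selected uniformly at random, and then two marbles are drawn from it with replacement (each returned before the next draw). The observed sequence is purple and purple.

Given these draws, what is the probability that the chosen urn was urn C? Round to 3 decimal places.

For each hypothesis, P(data | H) works out to: P(data | urn A) = (6/7)(6/7) = 0.73469; P(data | urn B) = (9/11)(9/11) = 0.66942; P(data | urn C) = (8/10)(8/10) = 0.64.
Multiplying each by its prior: 1/3 · 0.73469 = 0.2449, 1/3 · 0.66942 = 0.22314, 1/3 · 0.64 = 0.21333; with total 0.68137.
So P(urn C | data) = (0.21333) / (0.68137) = 0.31309.

0.313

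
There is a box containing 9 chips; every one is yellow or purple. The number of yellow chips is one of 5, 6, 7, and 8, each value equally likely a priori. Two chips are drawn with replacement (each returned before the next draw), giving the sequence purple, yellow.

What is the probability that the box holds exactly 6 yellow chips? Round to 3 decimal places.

Under each hypothesis, the probability of the observed sequence is: P(data | r = 5) = (4/9)(5/9) = 20/81; P(data | r = 6) = (3/9)(6/9) = 2/9; P(data | r = 7) = (2/9)(7/9) = 14/81; P(data | r = 8) = (1/9)(8/9) = 8/81.
The prior-weighted likelihoods are 1/4 · 20/81 = 5/81, 1/4 · 2/9 = 1/18, 1/4 · 14/81 = 7/162, 1/4 · 8/81 = 2/81; with total 5/27.
Hence P(r = 6 | data) = (1/18) / (5/27) = 3/10.

0.300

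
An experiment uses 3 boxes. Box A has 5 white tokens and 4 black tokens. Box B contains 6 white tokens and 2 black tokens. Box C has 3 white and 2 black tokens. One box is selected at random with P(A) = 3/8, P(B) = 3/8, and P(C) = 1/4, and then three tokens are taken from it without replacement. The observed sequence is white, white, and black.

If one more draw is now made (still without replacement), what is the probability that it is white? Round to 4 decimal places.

0.6138

For each hypothesis, P(data | H) works out to: P(data | box A) = (5/9)(4/8)(4/7) = 0.15873; P(data | box B) = (6/8)(5/7)(2/6) = 0.17857; P(data | box C) = (3/5)(2/4)(2/3) = 0.2.
The prior-weighted likelihoods are 3/8 · 0.15873 = 0.059524, 3/8 · 0.17857 = 0.066964, 1/4 · 0.2 = 0.05; these sum to 0.17649.
The posterior is then P(box A | data) = 0.33727, P(box B | data) = 0.37943, P(box C | data) = 0.28331.
The predictive probability is P(white next | data) = (1/2)(0.33727) + (4/5)(0.37943) + (1/2)(0.28331) = 0.61383.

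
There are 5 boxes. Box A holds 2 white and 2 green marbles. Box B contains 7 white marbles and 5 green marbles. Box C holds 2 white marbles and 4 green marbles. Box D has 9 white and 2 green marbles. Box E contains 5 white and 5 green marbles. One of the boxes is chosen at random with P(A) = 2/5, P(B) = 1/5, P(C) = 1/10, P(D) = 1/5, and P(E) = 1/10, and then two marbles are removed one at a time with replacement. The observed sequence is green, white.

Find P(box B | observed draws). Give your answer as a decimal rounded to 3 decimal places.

0.215

Compute the likelihood of the observed sequence for each case: P(data | box A) = (2/4)(2/4) = 0.25; P(data | box B) = (5/12)(7/12) = 0.24306; P(data | box C) = (4/6)(2/6) = 0.22222; P(data | box D) = (2/11)(9/11) = 0.14876; P(data | box E) = (5/10)(5/10) = 0.25.
The prior-weighted likelihoods are 2/5 · 0.25 = 0.1, 1/5 · 0.24306 = 0.048611, 1/10 · 0.22222 = 0.022222, 1/5 · 0.14876 = 0.029752, 1/10 · 0.25 = 0.025; summing to 0.22559.
Hence P(box B | data) = (0.048611) / (0.22559) = 0.21549.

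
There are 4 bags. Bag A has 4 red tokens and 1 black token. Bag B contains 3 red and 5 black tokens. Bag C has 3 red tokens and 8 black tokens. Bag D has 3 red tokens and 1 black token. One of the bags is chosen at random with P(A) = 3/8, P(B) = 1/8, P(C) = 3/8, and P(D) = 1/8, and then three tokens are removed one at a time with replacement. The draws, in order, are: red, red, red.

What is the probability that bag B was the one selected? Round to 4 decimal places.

For each hypothesis, P(data | H) works out to: P(data | bag A) = (4/5)(4/5)(4/5) = 0.512; P(data | bag B) = (3/8)(3/8)(3/8) = 0.052734; P(data | bag C) = (3/11)(3/11)(3/11) = 0.020285; P(data | bag D) = (3/4)(3/4)(3/4) = 0.42188.
Multiplying each by its prior: 3/8 · 0.512 = 0.192, 1/8 · 0.052734 = 0.0065918, 3/8 · 0.020285 = 0.0076071, 1/8 · 0.42188 = 0.052734; summing to 0.25893.
By Bayes' rule, P(bag B | data) = (0.0065918) / (0.25893) = 0.025458.

0.0255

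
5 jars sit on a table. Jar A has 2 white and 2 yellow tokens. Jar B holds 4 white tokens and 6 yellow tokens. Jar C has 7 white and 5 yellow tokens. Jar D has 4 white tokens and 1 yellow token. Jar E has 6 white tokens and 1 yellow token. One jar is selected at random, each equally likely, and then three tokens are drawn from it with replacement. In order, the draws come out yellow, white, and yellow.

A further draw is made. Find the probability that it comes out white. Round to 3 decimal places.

0.524

Compute the likelihood of the observed sequence for each case: P(data | jar A) = (2/4)(2/4)(2/4) = 0.125; P(data | jar B) = (6/10)(4/10)(6/10) = 0.144; P(data | jar C) = (5/12)(7/12)(5/12) = 0.10127; P(data | jar D) = (1/5)(4/5)(1/5) = 0.032; P(data | jar E) = (1/7)(6/7)(1/7) = 0.017493.
Weighting by the prior gives 1/5 · 0.125 = 0.025, 1/5 · 0.144 = 0.0288, 1/5 · 0.10127 = 0.020255, 1/5 · 0.032 = 0.0064, 1/5 · 0.017493 = 0.0034985; these sum to 0.083953.
The posterior is then P(jar A | data) = 0.29779, P(jar B | data) = 0.34305, P(jar C | data) = 0.24126, P(jar D | data) = 0.076233, P(jar E | data) = 0.041673.
So P(white next | data) = Σ P(white next | H) P(H | data) = (1/2)(0.29779) + (2/5)(0.34305) + (7/12)(0.24126) + (4/5)(0.076233) + (6/7)(0.041673) = 0.52355.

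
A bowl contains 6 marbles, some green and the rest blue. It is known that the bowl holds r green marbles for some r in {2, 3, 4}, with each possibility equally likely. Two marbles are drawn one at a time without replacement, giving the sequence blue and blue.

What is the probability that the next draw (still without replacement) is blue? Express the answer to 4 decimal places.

0.3750

Compute the likelihood of the observed sequence for each case: P(data | r = 2) = (4/6)(3/5) = 2/5; P(data | r = 3) = (3/6)(2/5) = 1/5; P(data | r = 4) = (2/6)(1/5) = 1/15.
The prior-weighted likelihoods are 1/3 · 2/5 = 2/15, 1/3 · 1/5 = 1/15, 1/3 · 1/15 = 1/45; these sum to 2/9.
The posterior is then P(r = 2 | data) = 3/5, P(r = 3 | data) = 3/10, P(r = 4 | data) = 1/10.
So P(blue next | data) = Σ P(blue next | H) P(H | data) = (1/2)(3/5) + (1/4)(3/10) + (0)(1/10) = 3/8.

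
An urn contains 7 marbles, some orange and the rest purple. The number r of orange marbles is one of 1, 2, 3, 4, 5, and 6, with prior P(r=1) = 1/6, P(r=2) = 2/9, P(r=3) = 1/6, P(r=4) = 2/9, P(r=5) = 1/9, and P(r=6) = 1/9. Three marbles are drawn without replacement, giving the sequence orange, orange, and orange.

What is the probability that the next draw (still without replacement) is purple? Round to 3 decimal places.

For each hypothesis, P(data | H) works out to: P(data | r = 1) = (1/7)(0/6) = 0; P(data | r = 2) = (2/7)(1/6)(0/5) = 0; P(data | r = 3) = (3/7)(2/6)(1/5) = 1/35; P(data | r = 4) = (4/7)(3/6)(2/5) = 4/35; P(data | r = 5) = (5/7)(4/6)(3/5) = 2/7; P(data | r = 6) = (6/7)(5/6)(4/5) = 4/7.
The prior-weighted likelihoods are 1/6 · 0 = 0, 2/9 · 0 = 0, 1/6 · 1/35 = 1/210, 2/9 · 4/35 = 8/315, 1/9 · 2/7 = 2/63, 1/9 · 4/7 = 4/63; these sum to 79/630.
Normalising, the posterior is P(r = 1 | data) = 0, P(r = 2 | data) = 0, P(r = 3 | data) = 3/79, P(r = 4 | data) = 16/79, P(r = 5 | data) = 20/79, P(r = 6 | data) = 40/79.
Averaging over the posterior, P(purple next | data) = (1)(3/79) + (3/4)(16/79) + (1/2)(20/79) + (1/4)(40/79) = 35/79.

0.443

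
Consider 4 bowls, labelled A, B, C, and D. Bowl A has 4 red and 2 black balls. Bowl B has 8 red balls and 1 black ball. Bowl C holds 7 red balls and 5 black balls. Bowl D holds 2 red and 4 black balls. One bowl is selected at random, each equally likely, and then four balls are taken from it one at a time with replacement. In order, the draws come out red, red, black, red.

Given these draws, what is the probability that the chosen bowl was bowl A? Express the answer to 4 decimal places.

0.3475

For each hypothesis, P(data | H) works out to: P(data | bowl A) = (4/6)(4/6)(2/6)(4/6) = 0.098765; P(data | bowl B) = (8/9)(8/9)(1/9)(8/9) = 0.078037; P(data | bowl C) = (7/12)(7/12)(5/12)(7/12) = 0.082706; P(data | bowl D) = (2/6)(2/6)(4/6)(2/6) = 0.024691.
The prior-weighted likelihoods are 1/4 · 0.098765 = 0.024691, 1/4 · 0.078037 = 0.019509, 1/4 · 0.082706 = 0.020677, 1/4 · 0.024691 = 0.0061728; with total 0.07105.
Hence P(bowl A | data) = (0.024691) / (0.07105) = 0.34752.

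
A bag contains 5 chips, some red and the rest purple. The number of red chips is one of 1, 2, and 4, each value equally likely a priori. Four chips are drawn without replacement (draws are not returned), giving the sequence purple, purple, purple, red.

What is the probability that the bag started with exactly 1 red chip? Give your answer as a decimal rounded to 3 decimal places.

0.667

Under each hypothesis, the probability of the observed sequence is: P(data | r = 1) = (4/5)(3/4)(2/3)(1/2) = 1/5; P(data | r = 2) = (3/5)(2/4)(1/3)(2/2) = 1/10; P(data | r = 4) = (1/5)(0/4) = 0.
Multiplying each by its prior: 1/3 · 1/5 = 1/15, 1/3 · 1/10 = 1/30, 1/3 · 0 = 0; with total 1/10.
Hence P(r = 1 | data) = (1/15) / (1/10) = 2/3.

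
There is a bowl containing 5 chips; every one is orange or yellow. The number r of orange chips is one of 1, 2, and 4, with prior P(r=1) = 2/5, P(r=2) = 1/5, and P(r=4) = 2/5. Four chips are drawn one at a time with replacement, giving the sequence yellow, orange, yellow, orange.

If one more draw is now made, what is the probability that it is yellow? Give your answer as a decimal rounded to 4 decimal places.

Compute the likelihood of the observed sequence for each case: P(data | r = 1) = (4/5)(1/5)(4/5)(1/5) = 0.0256; P(data | r = 2) = (3/5)(2/5)(3/5)(2/5) = 0.0576; P(data | r = 4) = (1/5)(4/5)(1/5)(4/5) = 0.0256.
Weighting by the prior gives 2/5 · 0.0256 = 0.01024, 1/5 · 0.0576 = 0.01152, 2/5 · 0.0256 = 0.01024; these sum to 0.032.
The posterior is then P(r = 1 | data) = 0.32, P(r = 2 | data) = 0.36, P(r = 4 | data) = 0.32.
Averaging over the posterior, P(yellow next | data) = (4/5)(0.32) + (3/5)(0.36) + (1/5)(0.32) = 0.536.

0.5360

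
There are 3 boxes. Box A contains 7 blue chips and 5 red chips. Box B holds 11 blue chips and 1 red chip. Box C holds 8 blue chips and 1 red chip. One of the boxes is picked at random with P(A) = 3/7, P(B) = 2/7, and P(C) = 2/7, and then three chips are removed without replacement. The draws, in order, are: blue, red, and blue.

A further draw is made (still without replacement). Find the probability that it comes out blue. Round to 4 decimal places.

0.7551

The likelihood of the observed sequence under each hypothesis: P(data | box A) = (7/12)(5/11)(6/10) = 7/44; P(data | box B) = (11/12)(1/11)(10/10) = 1/12; P(data | box C) = (8/9)(1/8)(7/7) = 1/9.
The prior-weighted likelihoods are 3/7 · 7/44 = 3/44, 2/7 · 1/12 = 1/42, 2/7 · 1/9 = 2/63; summing to 49/396.
Dividing through by the total gives posterior P(box A | data) = 27/49, P(box B | data) = 66/343, P(box C | data) = 88/343.
Averaging over the posterior, P(blue next | data) = (5/9)(27/49) + (1)(66/343) + (1)(88/343) = 37/49.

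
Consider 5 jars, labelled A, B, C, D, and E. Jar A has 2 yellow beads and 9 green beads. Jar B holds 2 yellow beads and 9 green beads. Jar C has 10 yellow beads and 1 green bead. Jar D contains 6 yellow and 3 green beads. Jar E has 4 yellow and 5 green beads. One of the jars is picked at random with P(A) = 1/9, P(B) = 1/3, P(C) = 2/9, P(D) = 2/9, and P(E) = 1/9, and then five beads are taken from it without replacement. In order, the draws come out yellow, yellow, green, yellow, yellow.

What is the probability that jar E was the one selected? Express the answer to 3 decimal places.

0.024

For each hypothesis, P(data | H) works out to: P(data | jar A) = (2/11)(1/10)(9/9)(0/8) = 0; P(data | jar B) = (2/11)(1/10)(9/9)(0/8) = 0; P(data | jar C) = (10/11)(9/10)(1/9)(8/8)(7/7) = 0.090909; P(data | jar D) = (6/9)(5/8)(3/7)(4/6)(3/5) = 0.071429; P(data | jar E) = (4/9)(3/8)(5/7)(2/6)(1/5) = 0.0079365.
The prior-weighted likelihoods are 1/9 · 0 = 0, 1/3 · 0 = 0, 2/9 · 0.090909 = 0.020202, 2/9 · 0.071429 = 0.015873, 1/9 · 0.0079365 = 0.00088183; with total 0.036957.
Hence P(jar E | data) = (0.00088183) / (0.036957) = 0.023861.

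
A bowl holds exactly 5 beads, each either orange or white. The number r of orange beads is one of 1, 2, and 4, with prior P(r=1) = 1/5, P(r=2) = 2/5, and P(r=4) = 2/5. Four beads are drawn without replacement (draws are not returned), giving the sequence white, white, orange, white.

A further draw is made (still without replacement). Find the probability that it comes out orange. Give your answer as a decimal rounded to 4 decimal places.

0.5000

Compute the likelihood of the observed sequence for each case: P(data | r = 1) = (4/5)(3/4)(1/3)(2/2) = 1/5; P(data | r = 2) = (3/5)(2/4)(2/3)(1/2) = 1/10; P(data | r = 4) = (1/5)(0/4) = 0.
Multiplying each by its prior: 1/5 · 1/5 = 1/25, 2/5 · 1/10 = 1/25, 2/5 · 0 = 0; these sum to 2/25.
The posterior is then P(r = 1 | data) = 1/2, P(r = 2 | data) = 1/2, P(r = 4 | data) = 0.
Averaging over the posterior, P(orange next | data) = (0)(1/2) + (1)(1/2) = 1/2.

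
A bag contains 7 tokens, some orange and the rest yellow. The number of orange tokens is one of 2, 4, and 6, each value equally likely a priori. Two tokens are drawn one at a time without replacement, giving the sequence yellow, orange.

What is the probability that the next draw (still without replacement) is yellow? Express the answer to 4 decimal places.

Under each hypothesis, the probability of the observed sequence is: P(data | r = 2) = (5/7)(2/6) = 5/21; P(data | r = 4) = (3/7)(4/6) = 2/7; P(data | r = 6) = (1/7)(6/6) = 1/7.
Weighting by the prior gives 1/3 · 5/21 = 5/63, 1/3 · 2/7 = 2/21, 1/3 · 1/7 = 1/21; summing to 2/9.
Normalising, the posterior is P(r = 2 | data) = 5/14, P(r = 4 | data) = 3/7, P(r = 6 | data) = 3/14.
The predictive probability is P(yellow next | data) = (4/5)(5/14) + (2/5)(3/7) + (0)(3/14) = 16/35.

0.4571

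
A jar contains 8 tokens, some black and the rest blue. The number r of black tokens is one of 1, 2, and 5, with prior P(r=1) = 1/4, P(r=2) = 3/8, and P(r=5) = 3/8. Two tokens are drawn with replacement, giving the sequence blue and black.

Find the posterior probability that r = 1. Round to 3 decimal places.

0.147

For each hypothesis, P(data | H) works out to: P(data | r = 1) = (7/8)(1/8) = 7/64; P(data | r = 2) = (6/8)(2/8) = 3/16; P(data | r = 5) = (3/8)(5/8) = 15/64.
Multiplying each by its prior: 1/4 · 7/64 = 7/256, 3/8 · 3/16 = 9/128, 3/8 · 15/64 = 45/512; summing to 95/512.
So P(r = 1 | data) = (7/256) / (95/512) = 14/95.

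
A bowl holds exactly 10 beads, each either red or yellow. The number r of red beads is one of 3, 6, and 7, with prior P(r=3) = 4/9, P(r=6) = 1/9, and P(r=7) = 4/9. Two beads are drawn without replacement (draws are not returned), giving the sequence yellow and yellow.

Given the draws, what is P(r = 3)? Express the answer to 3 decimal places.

Compute the likelihood of the observed sequence for each case: P(data | r = 3) = (7/10)(6/9) = 7/15; P(data | r = 6) = (4/10)(3/9) = 2/15; P(data | r = 7) = (3/10)(2/9) = 1/15.
Weighting by the prior gives 4/9 · 7/15 = 28/135, 1/9 · 2/15 = 2/135, 4/9 · 1/15 = 4/135; with total 34/135.
By Bayes' rule, P(r = 3 | data) = (28/135) / (34/135) = 14/17.

0.824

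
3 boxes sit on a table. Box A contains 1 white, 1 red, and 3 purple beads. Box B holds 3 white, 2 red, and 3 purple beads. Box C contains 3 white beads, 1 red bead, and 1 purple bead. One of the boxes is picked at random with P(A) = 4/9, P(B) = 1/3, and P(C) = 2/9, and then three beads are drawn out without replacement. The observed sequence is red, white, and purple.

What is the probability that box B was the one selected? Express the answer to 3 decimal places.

Under each hypothesis, the probability of the observed sequence is: P(data | box A) = (1/5)(1/4)(3/3) = 1/20; P(data | box B) = (2/8)(3/7)(3/6) = 3/56; P(data | box C) = (1/5)(3/4)(1/3) = 1/20.
Weighting by the prior gives 4/9 · 1/20 = 1/45, 1/3 · 3/56 = 1/56, 2/9 · 1/20 = 1/90; with total 43/840.
Hence P(box B | data) = (1/56) / (43/840) = 15/43.

0.349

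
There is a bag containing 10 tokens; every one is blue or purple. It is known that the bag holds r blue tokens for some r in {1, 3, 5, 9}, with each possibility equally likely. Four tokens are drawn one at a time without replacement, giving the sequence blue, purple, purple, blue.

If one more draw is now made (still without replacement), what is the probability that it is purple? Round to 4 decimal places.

0.6288

Compute the likelihood of the observed sequence for each case: P(data | r = 1) = (1/10)(9/9)(8/8)(0/7) = 0; P(data | r = 3) = (3/10)(7/9)(6/8)(2/7) = 0.05; P(data | r = 5) = (5/10)(5/9)(4/8)(4/7) = 0.079365; P(data | r = 9) = (9/10)(1/9)(0/8) = 0.
The prior-weighted likelihoods are 1/4 · 0 = 0, 1/4 · 0.05 = 0.0125, 1/4 · 0.079365 = 0.019841, 1/4 · 0 = 0; these sum to 0.032341.
Dividing through by the total gives posterior P(r = 1 | data) = 0, P(r = 3 | data) = 0.3865, P(r = 5 | data) = 0.6135, P(r = 9 | data) = 0.
The predictive probability is P(purple next | data) = (5/6)(0.3865) + (1/2)(0.6135) = 0.62883.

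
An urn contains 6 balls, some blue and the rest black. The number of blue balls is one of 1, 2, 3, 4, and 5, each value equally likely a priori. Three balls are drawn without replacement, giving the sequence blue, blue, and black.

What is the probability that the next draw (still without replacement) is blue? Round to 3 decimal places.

Under each hypothesis, the probability of the observed sequence is: P(data | r = 1) = (1/6)(0/5) = 0; P(data | r = 2) = (2/6)(1/5)(4/4) = 1/15; P(data | r = 3) = (3/6)(2/5)(3/4) = 3/20; P(data | r = 4) = (4/6)(3/5)(2/4) = 1/5; P(data | r = 5) = (5/6)(4/5)(1/4) = 1/6.
The prior-weighted likelihoods are 1/5 · 0 = 0, 1/5 · 1/15 = 1/75, 1/5 · 3/20 = 3/100, 1/5 · 1/5 = 1/25, 1/5 · 1/6 = 1/30; with total 7/60.
Normalising, the posterior is P(r = 1 | data) = 0, P(r = 2 | data) = 4/35, P(r = 3 | data) = 9/35, P(r = 4 | data) = 12/35, P(r = 5 | data) = 2/7.
Averaging over the posterior, P(blue next | data) = (0)(4/35) + (1/3)(9/35) + (2/3)(12/35) + (1)(2/7) = 3/5.

0.600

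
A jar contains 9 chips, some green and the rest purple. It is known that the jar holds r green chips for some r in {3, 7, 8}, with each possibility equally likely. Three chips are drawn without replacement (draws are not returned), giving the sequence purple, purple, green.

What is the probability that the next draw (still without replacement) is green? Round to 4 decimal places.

Compute the likelihood of the observed sequence for each case: P(data | r = 3) = (6/9)(5/8)(3/7) = 5/28; P(data | r = 7) = (2/9)(1/8)(7/7) = 1/36; P(data | r = 8) = (1/9)(0/8) = 0.
The prior-weighted likelihoods are 1/3 · 5/28 = 5/84, 1/3 · 1/36 = 1/108, 1/3 · 0 = 0; with total 13/189.
The posterior is then P(r = 3 | data) = 45/52, P(r = 7 | data) = 7/52, P(r = 8 | data) = 0.
The predictive probability is P(green next | data) = (1/3)(45/52) + (1)(7/52) = 11/26.

0.4231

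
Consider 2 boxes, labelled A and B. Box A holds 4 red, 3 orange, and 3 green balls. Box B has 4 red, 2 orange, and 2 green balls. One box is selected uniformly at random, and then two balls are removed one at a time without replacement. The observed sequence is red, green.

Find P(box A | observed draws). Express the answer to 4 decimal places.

0.4828

Under each hypothesis, the probability of the observed sequence is: P(data | box A) = (4/10)(3/9) = 2/15; P(data | box B) = (4/8)(2/7) = 1/7.
The prior-weighted likelihoods are 1/2 · 2/15 = 1/15, 1/2 · 1/7 = 1/14; with total 29/210.
Therefore the posterior P(box A | data) = (1/15) / (29/210) = 14/29.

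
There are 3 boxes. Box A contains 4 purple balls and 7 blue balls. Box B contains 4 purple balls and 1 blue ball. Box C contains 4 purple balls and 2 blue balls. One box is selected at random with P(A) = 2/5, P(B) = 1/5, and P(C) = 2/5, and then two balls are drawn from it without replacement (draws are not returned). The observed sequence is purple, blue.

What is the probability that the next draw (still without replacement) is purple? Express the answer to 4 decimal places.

0.6195

The likelihood of the observed sequence under each hypothesis: P(data | box A) = (4/11)(7/10) = 14/55; P(data | box B) = (4/5)(1/4) = 1/5; P(data | box C) = (4/6)(2/5) = 4/15.
The prior-weighted likelihoods are 2/5 · 14/55 = 28/275, 1/5 · 1/5 = 1/25, 2/5 · 4/15 = 8/75; these sum to 41/165.
Dividing through by the total gives posterior P(box A | data) = 84/205, P(box B | data) = 33/205, P(box C | data) = 88/205.
Averaging over the posterior, P(purple next | data) = (1/3)(84/205) + (1)(33/205) + (3/4)(88/205) = 127/205.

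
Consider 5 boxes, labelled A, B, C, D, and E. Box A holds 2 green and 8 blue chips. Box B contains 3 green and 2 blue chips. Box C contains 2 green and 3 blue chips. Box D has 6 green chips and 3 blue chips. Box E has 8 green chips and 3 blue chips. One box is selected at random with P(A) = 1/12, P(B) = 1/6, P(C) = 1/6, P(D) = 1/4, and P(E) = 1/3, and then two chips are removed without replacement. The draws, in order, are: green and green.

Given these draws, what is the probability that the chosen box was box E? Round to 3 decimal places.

0.496

Compute the likelihood of the observed sequence for each case: P(data | box A) = (2/10)(1/9) = 0.022222; P(data | box B) = (3/5)(2/4) = 0.3; P(data | box C) = (2/5)(1/4) = 0.1; P(data | box D) = (6/9)(5/8) = 0.41667; P(data | box E) = (8/11)(7/10) = 0.50909.
The prior-weighted likelihoods are 1/12 · 0.022222 = 0.0018519, 1/6 · 0.3 = 0.05, 1/6 · 0.1 = 0.016667, 1/4 · 0.41667 = 0.10417, 1/3 · 0.50909 = 0.1697; these sum to 0.34238.
Therefore the posterior P(box E | data) = (0.1697) / (0.34238) = 0.49564.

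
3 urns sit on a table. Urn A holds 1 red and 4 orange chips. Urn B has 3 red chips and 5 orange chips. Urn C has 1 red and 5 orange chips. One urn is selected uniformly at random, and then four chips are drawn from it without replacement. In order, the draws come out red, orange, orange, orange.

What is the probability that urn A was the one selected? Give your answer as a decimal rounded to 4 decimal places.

For each hypothesis, P(data | H) works out to: P(data | urn A) = (1/5)(4/4)(3/3)(2/2) = 0.2; P(data | urn B) = (3/8)(5/7)(4/6)(3/5) = 0.10714; P(data | urn C) = (1/6)(5/5)(4/4)(3/3) = 0.16667.
The prior-weighted likelihoods are 1/3 · 0.2 = 0.066667, 1/3 · 0.10714 = 0.035714, 1/3 · 0.16667 = 0.055556; summing to 0.15794.
Hence P(urn A | data) = (0.066667) / (0.15794) = 0.42211.

0.4221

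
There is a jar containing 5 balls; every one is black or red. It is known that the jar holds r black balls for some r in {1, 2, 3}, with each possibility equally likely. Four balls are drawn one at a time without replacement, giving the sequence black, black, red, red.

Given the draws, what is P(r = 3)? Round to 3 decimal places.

0.500

For each hypothesis, P(data | H) works out to: P(data | r = 1) = (1/5)(0/4) = 0; P(data | r = 2) = (2/5)(1/4)(3/3)(2/2) = 1/10; P(data | r = 3) = (3/5)(2/4)(2/3)(1/2) = 1/10.
Multiplying each by its prior: 1/3 · 0 = 0, 1/3 · 1/10 = 1/30, 1/3 · 1/10 = 1/30; these sum to 1/15.
So P(r = 3 | data) = (1/30) / (1/15) = 1/2.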